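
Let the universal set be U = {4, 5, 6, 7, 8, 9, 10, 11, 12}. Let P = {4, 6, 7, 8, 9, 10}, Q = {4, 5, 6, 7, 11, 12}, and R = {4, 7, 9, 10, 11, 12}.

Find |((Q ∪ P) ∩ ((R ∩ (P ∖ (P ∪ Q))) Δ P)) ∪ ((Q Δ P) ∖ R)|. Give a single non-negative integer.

Q ∪ P = {4, 5, 6, 7, 8, 9, 10, 11, 12}
P ∪ Q = {4, 5, 6, 7, 8, 9, 10, 11, 12}
P ∖ (P ∪ Q) = {}
R ∩ (P ∖ (P ∪ Q)) = {}
(R ∩ (P ∖ (P ∪ Q))) Δ P = {4, 6, 7, 8, 9, 10}
(Q ∪ P) ∩ ((R ∩ (P ∖ (P ∪ Q))) Δ P) = {4, 6, 7, 8, 9, 10}
Q Δ P = {5, 8, 9, 10, 11, 12}
(Q Δ P) ∖ R = {5, 8}
((Q ∪ P) ∩ ((R ∩ (P ∖ (P ∪ Q))) Δ P)) ∪ ((Q Δ P) ∖ R) = {4, 5, 6, 7, 8, 9, 10}
|((Q ∪ P) ∩ ((R ∩ (P ∖ (P ∪ Q))) Δ P)) ∪ ((Q Δ P) ∖ R)| = 7

7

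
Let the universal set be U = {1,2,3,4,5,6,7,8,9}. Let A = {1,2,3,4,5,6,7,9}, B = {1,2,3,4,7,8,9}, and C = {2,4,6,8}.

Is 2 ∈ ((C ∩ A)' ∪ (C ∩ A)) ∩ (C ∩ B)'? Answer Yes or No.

No

2 ∈ C and 2 ∈ A, so 2 ∈ C ∩ A
2 ∉ (C ∩ A)' since 2 ∈ (C ∩ A)
2 ∈ C and 2 ∈ A, so 2 ∈ C ∩ A
2 ∉ (C ∩ A)' and 2 ∈ (C ∩ A), so 2 ∈ (C ∩ A)' ∪ (C ∩ A)
2 ∈ C and 2 ∈ B, so 2 ∈ C ∩ B
2 ∉ (C ∩ B)' since 2 ∈ (C ∩ B)
2 ∈ ((C ∩ A)' ∪ (C ∩ A)) and 2 ∉ (C ∩ B)', so 2 ∉ ((C ∩ A)' ∪ (C ∩ A)) ∩ (C ∩ B)'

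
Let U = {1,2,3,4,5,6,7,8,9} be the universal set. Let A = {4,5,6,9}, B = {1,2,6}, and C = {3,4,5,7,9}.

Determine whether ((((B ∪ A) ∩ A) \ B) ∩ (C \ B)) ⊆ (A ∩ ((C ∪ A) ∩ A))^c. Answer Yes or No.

B ∪ A = {1,2,4,5,6,9}
(B ∪ A) ∩ A = {4,5,6,9}
((B ∪ A) ∩ A) \ B = {4,5,9}
C \ B = {3,4,5,7,9}
(((B ∪ A) ∩ A) \ B) ∩ (C \ B) = {4,5,9}
C ∪ A = {3,4,5,6,7,9}
(C ∪ A) ∩ A = {4,5,6,9}
A ∩ ((C ∪ A) ∩ A) = {4,5,6,9}
(A ∩ ((C ∪ A) ∩ A))^c = {1,2,3,7,8}
4 ∈ (((B ∪ A) ∩ A) \ B) ∩ (C \ B) but 4 ∉ (A ∩ ((C ∪ A) ∩ A))^c, so the inclusion fails.

No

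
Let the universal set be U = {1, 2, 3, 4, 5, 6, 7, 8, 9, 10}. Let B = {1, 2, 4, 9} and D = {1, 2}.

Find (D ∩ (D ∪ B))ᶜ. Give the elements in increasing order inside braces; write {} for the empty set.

D ∪ B = {1, 2, 4, 9}
D ∩ (D ∪ B) = {1, 2}
(D ∩ (D ∪ B))ᶜ = {3, 4, 5, 6, 7, 8, 9, 10}

{3, 4, 5, 6, 7, 8, 9, 10}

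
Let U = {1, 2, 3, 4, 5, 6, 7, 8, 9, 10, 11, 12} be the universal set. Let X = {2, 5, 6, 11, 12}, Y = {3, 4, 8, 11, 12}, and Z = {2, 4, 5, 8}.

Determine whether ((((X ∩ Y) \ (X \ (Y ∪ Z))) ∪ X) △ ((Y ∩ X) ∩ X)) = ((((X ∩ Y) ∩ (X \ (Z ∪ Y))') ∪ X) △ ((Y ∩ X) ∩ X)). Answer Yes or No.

Yes

X ∩ Y = {11, 12}
Y ∪ Z = {2, 3, 4, 5, 8, 11, 12}
X \ (Y ∪ Z) = {6}
(X ∩ Y) \ (X \ (Y ∪ Z)) = {11, 12}
((X ∩ Y) \ (X \ (Y ∪ Z))) ∪ X = {2, 5, 6, 11, 12}
Y ∩ X = {11, 12}
(Y ∩ X) ∩ X = {11, 12}
(((X ∩ Y) \ (X \ (Y ∪ Z))) ∪ X) △ ((Y ∩ X) ∩ X) = {2, 5, 6}
Z ∪ Y = {2, 3, 4, 5, 8, 11, 12}
X \ (Z ∪ Y) = {6}
(X \ (Z ∪ Y))' = {1, 2, 3, 4, 5, 7, 8, 9, 10, 11, 12}
(X ∩ Y) ∩ (X \ (Z ∪ Y))' = {11, 12}
((X ∩ Y) ∩ (X \ (Z ∪ Y))') ∪ X = {2, 5, 6, 11, 12}
(((X ∩ Y) ∩ (X \ (Z ∪ Y))') ∪ X) △ ((Y ∩ X) ∩ X) = {2, 5, 6}
Both equal {2, 5, 6}, so (((X ∩ Y) \ (X \ (Y ∪ Z))) ∪ X) △ ((Y ∩ X) ∩ X) = (((X ∩ Y) ∩ (X \ (Z ∪ Y))') ∪ X) △ ((Y ∩ X) ∩ X).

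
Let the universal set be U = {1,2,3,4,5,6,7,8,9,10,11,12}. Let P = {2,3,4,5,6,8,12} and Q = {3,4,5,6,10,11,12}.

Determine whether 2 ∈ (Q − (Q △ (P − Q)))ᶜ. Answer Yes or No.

2 ∈ P and 2 ∉ Q, so 2 ∈ P − Q
2 ∉ Q and 2 ∈ (P − Q), so 2 ∈ Q △ (P − Q)
2 ∉ Q and 2 ∈ (Q △ (P − Q)), so 2 ∉ Q − (Q △ (P − Q))
2 ∈ (Q − (Q △ (P − Q)))ᶜ since 2 ∉ (Q − (Q △ (P − Q)))

Yes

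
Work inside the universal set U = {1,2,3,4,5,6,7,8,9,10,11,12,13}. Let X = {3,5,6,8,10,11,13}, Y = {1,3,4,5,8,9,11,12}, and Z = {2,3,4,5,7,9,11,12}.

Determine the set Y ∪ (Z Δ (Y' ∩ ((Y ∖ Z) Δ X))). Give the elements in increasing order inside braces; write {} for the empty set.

Y' = {2,6,7,10,13}
Y ∖ Z = {1,8}
(Y ∖ Z) Δ X = {1,3,5,6,10,11,13}
Y' ∩ ((Y ∖ Z) Δ X) = {6,10,13}
Z Δ (Y' ∩ ((Y ∖ Z) Δ X)) = {2,3,4,5,6,7,9,10,11,12,13}
Y ∪ (Z Δ (Y' ∩ ((Y ∖ Z) Δ X))) = {1,2,3,4,5,6,7,8,9,10,11,12,13}

{1,2,3,4,5,6,7,8,9,10,11,12,13}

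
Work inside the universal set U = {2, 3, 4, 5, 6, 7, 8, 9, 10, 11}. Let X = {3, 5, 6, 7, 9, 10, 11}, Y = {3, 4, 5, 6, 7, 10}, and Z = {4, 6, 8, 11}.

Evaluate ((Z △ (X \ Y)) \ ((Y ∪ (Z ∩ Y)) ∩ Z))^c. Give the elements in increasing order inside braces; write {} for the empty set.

X \ Y = {9, 11}
Z △ (X \ Y) = {4, 6, 8, 9}
Z ∩ Y = {4, 6}
Y ∪ (Z ∩ Y) = {3, 4, 5, 6, 7, 10}
(Y ∪ (Z ∩ Y)) ∩ Z = {4, 6}
(Z △ (X \ Y)) \ ((Y ∪ (Z ∩ Y)) ∩ Z) = {8, 9}
((Z △ (X \ Y)) \ ((Y ∪ (Z ∩ Y)) ∩ Z))^c = {2, 3, 4, 5, 6, 7, 10, 11}

{2, 3, 4, 5, 6, 7, 10, 11}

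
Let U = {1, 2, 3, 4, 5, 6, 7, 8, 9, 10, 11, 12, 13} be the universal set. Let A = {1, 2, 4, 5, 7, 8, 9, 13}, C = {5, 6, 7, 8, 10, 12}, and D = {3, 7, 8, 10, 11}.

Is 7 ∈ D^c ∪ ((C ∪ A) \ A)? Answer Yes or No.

7 ∈ D, so 7 ∉ D^c
7 ∈ C and 7 ∈ A, so 7 ∈ C ∪ A
7 ∈ (C ∪ A) and 7 ∈ A, so 7 ∉ (C ∪ A) \ A
7 ∉ D^c and 7 ∉ ((C ∪ A) \ A), so 7 ∉ D^c ∪ ((C ∪ A) \ A)

No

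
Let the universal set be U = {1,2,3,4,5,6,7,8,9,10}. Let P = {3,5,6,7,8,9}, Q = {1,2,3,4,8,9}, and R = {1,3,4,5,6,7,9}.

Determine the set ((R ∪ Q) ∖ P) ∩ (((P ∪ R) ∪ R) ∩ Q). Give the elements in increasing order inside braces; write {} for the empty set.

R ∪ Q = {1,2,3,4,5,6,7,8,9}
(R ∪ Q) ∖ P = {1,2,4}
P ∪ R = {1,3,4,5,6,7,8,9}
(P ∪ R) ∪ R = {1,3,4,5,6,7,8,9}
((P ∪ R) ∪ R) ∩ Q = {1,3,4,8,9}
((R ∪ Q) ∖ P) ∩ (((P ∪ R) ∪ R) ∩ Q) = {1,4}

{1,4}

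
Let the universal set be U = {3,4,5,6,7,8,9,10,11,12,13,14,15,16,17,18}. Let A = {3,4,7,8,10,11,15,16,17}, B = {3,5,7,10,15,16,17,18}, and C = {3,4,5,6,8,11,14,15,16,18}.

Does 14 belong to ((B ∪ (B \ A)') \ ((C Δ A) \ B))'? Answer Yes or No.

Yes

14 ∉ B and 14 ∉ A, so 14 ∉ B \ A
14 ∈ (B \ A)' since 14 ∉ (B \ A)
14 ∉ B and 14 ∈ (B \ A)', so 14 ∈ B ∪ (B \ A)'
14 ∈ C and 14 ∉ A, so 14 ∈ C Δ A
14 ∈ (C Δ A) and 14 ∉ B, so 14 ∈ (C Δ A) \ B
14 ∈ (B ∪ (B \ A)') and 14 ∈ ((C Δ A) \ B), so 14 ∉ (B ∪ (B \ A)') \ ((C Δ A) \ B)
14 ∈ ((B ∪ (B \ A)') \ ((C Δ A) \ B))' since 14 ∉ ((B ∪ (B \ A)') \ ((C Δ A) \ B))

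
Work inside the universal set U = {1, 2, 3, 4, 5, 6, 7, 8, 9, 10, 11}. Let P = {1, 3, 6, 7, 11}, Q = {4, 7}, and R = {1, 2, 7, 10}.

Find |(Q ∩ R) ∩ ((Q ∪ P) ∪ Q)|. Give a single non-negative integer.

1

Q ∩ R = {7}
Q ∪ P = {1, 3, 4, 6, 7, 11}
(Q ∪ P) ∪ Q = {1, 3, 4, 6, 7, 11}
(Q ∩ R) ∩ ((Q ∪ P) ∪ Q) = {7}
|(Q ∩ R) ∩ ((Q ∪ P) ∪ Q)| = 1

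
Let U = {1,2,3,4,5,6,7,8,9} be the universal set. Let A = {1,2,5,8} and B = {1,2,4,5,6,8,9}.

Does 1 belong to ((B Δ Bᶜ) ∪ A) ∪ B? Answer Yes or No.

1 ∈ B, so 1 ∉ Bᶜ
1 ∈ B and 1 ∉ Bᶜ, so 1 ∈ B Δ Bᶜ
1 ∈ (B Δ Bᶜ) and 1 ∈ A, so 1 ∈ (B Δ Bᶜ) ∪ A
1 ∈ ((B Δ Bᶜ) ∪ A) and 1 ∈ B, so 1 ∈ ((B Δ Bᶜ) ∪ A) ∪ B

Yes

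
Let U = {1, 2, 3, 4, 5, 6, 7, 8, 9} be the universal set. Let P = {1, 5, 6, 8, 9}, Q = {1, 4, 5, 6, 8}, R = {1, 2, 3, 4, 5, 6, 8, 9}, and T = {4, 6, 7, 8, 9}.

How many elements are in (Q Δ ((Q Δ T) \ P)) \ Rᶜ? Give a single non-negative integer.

Q Δ T = {1, 5, 7, 9}
(Q Δ T) \ P = {7}
Q Δ ((Q Δ T) \ P) = {1, 4, 5, 6, 7, 8}
Rᶜ = {7}
(Q Δ ((Q Δ T) \ P)) \ Rᶜ = {1, 4, 5, 6, 8}
|(Q Δ ((Q Δ T) \ P)) \ Rᶜ| = 5

5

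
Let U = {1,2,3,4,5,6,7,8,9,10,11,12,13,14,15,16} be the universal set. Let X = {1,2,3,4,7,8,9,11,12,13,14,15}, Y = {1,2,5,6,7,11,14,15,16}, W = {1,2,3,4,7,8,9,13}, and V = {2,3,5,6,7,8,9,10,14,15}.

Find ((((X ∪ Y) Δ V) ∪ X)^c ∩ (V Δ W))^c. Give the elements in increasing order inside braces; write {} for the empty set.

X ∪ Y = {1,2,3,4,5,6,7,8,9,11,12,13,14,15,16}
(X ∪ Y) Δ V = {1,4,10,11,12,13,16}
((X ∪ Y) Δ V) ∪ X = {1,2,3,4,7,8,9,10,11,12,13,14,15,16}
(((X ∪ Y) Δ V) ∪ X)^c = {5,6}
V Δ W = {1,4,5,6,10,13,14,15}
(((X ∪ Y) Δ V) ∪ X)^c ∩ (V Δ W) = {5,6}
((((X ∪ Y) Δ V) ∪ X)^c ∩ (V Δ W))^c = {1,2,3,4,7,8,9,10,11,12,13,14,15,16}

{1,2,3,4,7,8,9,10,11,12,13,14,15,16}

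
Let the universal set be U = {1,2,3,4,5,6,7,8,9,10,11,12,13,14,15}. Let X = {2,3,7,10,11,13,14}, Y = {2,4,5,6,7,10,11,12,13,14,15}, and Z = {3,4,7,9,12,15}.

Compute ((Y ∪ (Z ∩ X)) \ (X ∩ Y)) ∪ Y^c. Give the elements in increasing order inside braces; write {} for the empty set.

Z ∩ X = {3,7}
Y ∪ (Z ∩ X) = {2,3,4,5,6,7,10,11,12,13,14,15}
X ∩ Y = {2,7,10,11,13,14}
(Y ∪ (Z ∩ X)) \ (X ∩ Y) = {3,4,5,6,12,15}
Y^c = {1,3,8,9}
((Y ∪ (Z ∩ X)) \ (X ∩ Y)) ∪ Y^c = {1,3,4,5,6,8,9,12,15}

{1,3,4,5,6,8,9,12,15}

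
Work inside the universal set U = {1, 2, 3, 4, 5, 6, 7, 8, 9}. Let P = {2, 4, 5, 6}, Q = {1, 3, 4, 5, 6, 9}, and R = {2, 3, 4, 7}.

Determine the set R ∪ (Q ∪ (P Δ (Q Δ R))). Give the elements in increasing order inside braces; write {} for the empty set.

{1, 2, 3, 4, 5, 6, 7, 9}

Q Δ R = {1, 2, 5, 6, 7, 9}
P Δ (Q Δ R) = {1, 4, 7, 9}
Q ∪ (P Δ (Q Δ R)) = {1, 3, 4, 5, 6, 7, 9}
R ∪ (Q ∪ (P Δ (Q Δ R))) = {1, 2, 3, 4, 5, 6, 7, 9}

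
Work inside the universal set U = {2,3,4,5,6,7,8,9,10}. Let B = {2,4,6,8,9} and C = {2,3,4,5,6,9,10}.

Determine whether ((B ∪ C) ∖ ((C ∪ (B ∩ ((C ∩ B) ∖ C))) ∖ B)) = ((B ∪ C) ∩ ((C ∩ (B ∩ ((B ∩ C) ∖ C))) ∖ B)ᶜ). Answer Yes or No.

B ∪ C = {2,3,4,5,6,8,9,10}
C ∩ B = {2,4,6,9}
(C ∩ B) ∖ C = {}
B ∩ ((C ∩ B) ∖ C) = {}
C ∪ (B ∩ ((C ∩ B) ∖ C)) = {2,3,4,5,6,9,10}
(C ∪ (B ∩ ((C ∩ B) ∖ C))) ∖ B = {3,5,10}
(B ∪ C) ∖ ((C ∪ (B ∩ ((C ∩ B) ∖ C))) ∖ B) = {2,4,6,8,9}
B ∩ C = {2,4,6,9}
(B ∩ C) ∖ C = {}
B ∩ ((B ∩ C) ∖ C) = {}
C ∩ (B ∩ ((B ∩ C) ∖ C)) = {}
(C ∩ (B ∩ ((B ∩ C) ∖ C))) ∖ B = {}
((C ∩ (B ∩ ((B ∩ C) ∖ C))) ∖ B)ᶜ = {2,3,4,5,6,7,8,9,10}
(B ∪ C) ∩ ((C ∩ (B ∩ ((B ∩ C) ∖ C))) ∖ B)ᶜ = {2,3,4,5,6,8,9,10}
3 ∈ (B ∪ C) ∩ ((C ∩ (B ∩ ((B ∩ C) ∖ C))) ∖ B)ᶜ but 3 ∉ (B ∪ C) ∖ ((C ∪ (B ∩ ((C ∩ B) ∖ C))) ∖ B), so they differ.

No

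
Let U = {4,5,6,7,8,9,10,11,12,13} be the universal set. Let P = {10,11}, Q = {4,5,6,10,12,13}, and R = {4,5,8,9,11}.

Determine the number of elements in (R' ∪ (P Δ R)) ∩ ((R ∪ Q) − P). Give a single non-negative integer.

R' = {6,7,10,12,13}
P Δ R = {4,5,8,9,10}
R' ∪ (P Δ R) = {4,5,6,7,8,9,10,12,13}
R ∪ Q = {4,5,6,8,9,10,11,12,13}
(R ∪ Q) − P = {4,5,6,8,9,12,13}
(R' ∪ (P Δ R)) ∩ ((R ∪ Q) − P) = {4,5,6,8,9,12,13}
|(R' ∪ (P Δ R)) ∩ ((R ∪ Q) − P)| = 7

7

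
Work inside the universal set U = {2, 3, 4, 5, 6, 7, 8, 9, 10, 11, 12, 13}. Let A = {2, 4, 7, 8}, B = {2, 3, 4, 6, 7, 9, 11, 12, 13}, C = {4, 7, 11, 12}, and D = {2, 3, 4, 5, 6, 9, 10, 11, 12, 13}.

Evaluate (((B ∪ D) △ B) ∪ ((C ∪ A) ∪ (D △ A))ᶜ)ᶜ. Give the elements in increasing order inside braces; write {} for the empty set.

{2, 3, 4, 6, 7, 8, 9, 11, 12, 13}

B ∪ D = {2, 3, 4, 5, 6, 7, 9, 10, 11, 12, 13}
(B ∪ D) △ B = {5, 10}
C ∪ A = {2, 4, 7, 8, 11, 12}
D △ A = {3, 5, 6, 7, 8, 9, 10, 11, 12, 13}
(C ∪ A) ∪ (D △ A) = {2, 3, 4, 5, 6, 7, 8, 9, 10, 11, 12, 13}
((C ∪ A) ∪ (D △ A))ᶜ = {}
((B ∪ D) △ B) ∪ ((C ∪ A) ∪ (D △ A))ᶜ = {5, 10}
(((B ∪ D) △ B) ∪ ((C ∪ A) ∪ (D △ A))ᶜ)ᶜ = {2, 3, 4, 6, 7, 8, 9, 11, 12, 13}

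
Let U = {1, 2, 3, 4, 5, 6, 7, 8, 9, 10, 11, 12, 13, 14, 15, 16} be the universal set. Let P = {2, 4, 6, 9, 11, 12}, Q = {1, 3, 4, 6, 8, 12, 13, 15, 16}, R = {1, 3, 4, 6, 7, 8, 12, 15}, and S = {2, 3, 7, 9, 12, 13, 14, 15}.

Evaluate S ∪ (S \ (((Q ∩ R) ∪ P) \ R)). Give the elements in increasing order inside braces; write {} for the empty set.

{2, 3, 7, 9, 12, 13, 14, 15}

Q ∩ R = {1, 3, 4, 6, 8, 12, 15}
(Q ∩ R) ∪ P = {1, 2, 3, 4, 6, 8, 9, 11, 12, 15}
((Q ∩ R) ∪ P) \ R = {2, 9, 11}
S \ (((Q ∩ R) ∪ P) \ R) = {3, 7, 12, 13, 14, 15}
S ∪ (S \ (((Q ∩ R) ∪ P) \ R)) = {2, 3, 7, 9, 12, 13, 14, 15}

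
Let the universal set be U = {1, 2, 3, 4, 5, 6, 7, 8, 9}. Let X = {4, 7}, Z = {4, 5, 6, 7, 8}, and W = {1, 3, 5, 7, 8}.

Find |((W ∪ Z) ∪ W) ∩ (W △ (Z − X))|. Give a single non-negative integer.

W ∪ Z = {1, 3, 4, 5, 6, 7, 8}
(W ∪ Z) ∪ W = {1, 3, 4, 5, 6, 7, 8}
Z − X = {5, 6, 8}
W △ (Z − X) = {1, 3, 6, 7}
((W ∪ Z) ∪ W) ∩ (W △ (Z − X)) = {1, 3, 6, 7}
|((W ∪ Z) ∪ W) ∩ (W △ (Z − X))| = 4

4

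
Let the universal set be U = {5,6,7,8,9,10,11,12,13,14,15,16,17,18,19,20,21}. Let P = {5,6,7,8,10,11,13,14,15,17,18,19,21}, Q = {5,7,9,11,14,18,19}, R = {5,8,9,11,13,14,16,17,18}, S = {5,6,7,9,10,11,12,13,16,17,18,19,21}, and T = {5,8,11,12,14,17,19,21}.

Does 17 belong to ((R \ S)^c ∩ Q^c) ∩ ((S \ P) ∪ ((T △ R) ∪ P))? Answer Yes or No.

17 ∈ R and 17 ∈ S, so 17 ∉ R \ S
17 ∈ (R \ S)^c since 17 ∉ (R \ S)
17 ∉ Q, so 17 ∈ Q^c
17 ∈ (R \ S)^c and 17 ∈ Q^c, so 17 ∈ (R \ S)^c ∩ Q^c
17 ∈ S and 17 ∈ P, so 17 ∉ S \ P
17 ∈ T and 17 ∈ R, so 17 ∉ T △ R
17 ∉ (T △ R) and 17 ∈ P, so 17 ∈ (T △ R) ∪ P
17 ∉ (S \ P) and 17 ∈ ((T △ R) ∪ P), so 17 ∈ (S \ P) ∪ ((T △ R) ∪ P)
17 ∈ ((R \ S)^c ∩ Q^c) and 17 ∈ ((S \ P) ∪ ((T △ R) ∪ P)), so 17 ∈ ((R \ S)^c ∩ Q^c) ∩ ((S \ P) ∪ ((T △ R) ∪ P))

Yes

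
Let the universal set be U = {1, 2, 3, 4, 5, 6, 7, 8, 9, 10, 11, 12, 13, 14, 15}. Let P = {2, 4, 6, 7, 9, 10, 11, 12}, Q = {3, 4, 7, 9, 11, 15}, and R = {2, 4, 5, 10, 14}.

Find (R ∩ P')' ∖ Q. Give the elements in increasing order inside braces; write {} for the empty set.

{1, 2, 6, 8, 10, 12, 13}

P' = {1, 3, 5, 8, 13, 14, 15}
R ∩ P' = {5, 14}
(R ∩ P')' = {1, 2, 3, 4, 6, 7, 8, 9, 10, 11, 12, 13, 15}
(R ∩ P')' ∖ Q = {1, 2, 6, 8, 10, 12, 13}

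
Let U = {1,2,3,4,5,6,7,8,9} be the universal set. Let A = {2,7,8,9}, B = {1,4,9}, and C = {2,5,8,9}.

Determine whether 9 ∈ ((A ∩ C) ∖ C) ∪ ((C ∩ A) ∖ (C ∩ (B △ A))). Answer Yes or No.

9 ∈ A and 9 ∈ C, so 9 ∈ A ∩ C
9 ∈ (A ∩ C) and 9 ∈ C, so 9 ∉ (A ∩ C) ∖ C
9 ∈ C and 9 ∈ A, so 9 ∈ C ∩ A
9 ∈ B and 9 ∈ A, so 9 ∉ B △ A
9 ∈ C and 9 ∉ (B △ A), so 9 ∉ C ∩ (B △ A)
9 ∈ (C ∩ A) and 9 ∉ (C ∩ (B △ A)), so 9 ∈ (C ∩ A) ∖ (C ∩ (B △ A))
9 ∉ ((A ∩ C) ∖ C) and 9 ∈ ((C ∩ A) ∖ (C ∩ (B △ A))), so 9 ∈ ((A ∩ C) ∖ C) ∪ ((C ∩ A) ∖ (C ∩ (B △ A)))

Yes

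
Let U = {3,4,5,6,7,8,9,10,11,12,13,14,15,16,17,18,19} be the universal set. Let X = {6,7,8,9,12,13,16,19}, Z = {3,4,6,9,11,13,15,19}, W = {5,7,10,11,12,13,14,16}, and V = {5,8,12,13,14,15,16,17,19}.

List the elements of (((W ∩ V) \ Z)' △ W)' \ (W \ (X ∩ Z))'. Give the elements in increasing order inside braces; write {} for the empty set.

W ∩ V = {5,12,13,14,16}
(W ∩ V) \ Z = {5,12,14,16}
((W ∩ V) \ Z)' = {3,4,6,7,8,9,10,11,13,15,17,18,19}
((W ∩ V) \ Z)' △ W = {3,4,5,6,8,9,12,14,15,16,17,18,19}
(((W ∩ V) \ Z)' △ W)' = {7,10,11,13}
X ∩ Z = {6,9,13,19}
W \ (X ∩ Z) = {5,7,10,11,12,14,16}
(W \ (X ∩ Z))' = {3,4,6,8,9,13,15,17,18,19}
(((W ∩ V) \ Z)' △ W)' \ (W \ (X ∩ Z))' = {7,10,11}

{7,10,11}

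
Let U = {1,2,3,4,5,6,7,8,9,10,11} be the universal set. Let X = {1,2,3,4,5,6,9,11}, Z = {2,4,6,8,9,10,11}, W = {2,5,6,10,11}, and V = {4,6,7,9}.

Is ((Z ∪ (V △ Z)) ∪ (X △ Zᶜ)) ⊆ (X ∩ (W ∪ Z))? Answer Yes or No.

V △ Z = {2,7,8,10,11}
Z ∪ (V △ Z) = {2,4,6,7,8,9,10,11}
Zᶜ = {1,3,5,7}
X △ Zᶜ = {2,4,6,7,9,11}
(Z ∪ (V △ Z)) ∪ (X △ Zᶜ) = {2,4,6,7,8,9,10,11}
W ∪ Z = {2,4,5,6,8,9,10,11}
X ∩ (W ∪ Z) = {2,4,5,6,9,11}
7 ∈ (Z ∪ (V △ Z)) ∪ (X △ Zᶜ) but 7 ∉ X ∩ (W ∪ Z), so the inclusion fails.

No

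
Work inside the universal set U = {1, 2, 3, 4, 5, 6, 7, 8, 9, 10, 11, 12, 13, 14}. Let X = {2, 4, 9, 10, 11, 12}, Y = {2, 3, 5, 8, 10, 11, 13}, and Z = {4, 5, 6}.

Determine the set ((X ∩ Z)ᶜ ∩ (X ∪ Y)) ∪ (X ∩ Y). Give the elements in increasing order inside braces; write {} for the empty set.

{2, 3, 5, 8, 9, 10, 11, 12, 13}

X ∩ Z = {4}
(X ∩ Z)ᶜ = {1, 2, 3, 5, 6, 7, 8, 9, 10, 11, 12, 13, 14}
X ∪ Y = {2, 3, 4, 5, 8, 9, 10, 11, 12, 13}
(X ∩ Z)ᶜ ∩ (X ∪ Y) = {2, 3, 5, 8, 9, 10, 11, 12, 13}
X ∩ Y = {2, 10, 11}
((X ∩ Z)ᶜ ∩ (X ∪ Y)) ∪ (X ∩ Y) = {2, 3, 5, 8, 9, 10, 11, 12, 13}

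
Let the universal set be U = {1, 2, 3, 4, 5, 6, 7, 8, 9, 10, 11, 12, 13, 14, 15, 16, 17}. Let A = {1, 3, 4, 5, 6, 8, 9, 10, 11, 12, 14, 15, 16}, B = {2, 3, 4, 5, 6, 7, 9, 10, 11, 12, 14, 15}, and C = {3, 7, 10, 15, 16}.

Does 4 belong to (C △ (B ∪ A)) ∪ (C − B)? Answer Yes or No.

Yes

4 ∈ B and 4 ∈ A, so 4 ∈ B ∪ A
4 ∉ C and 4 ∈ (B ∪ A), so 4 ∈ C △ (B ∪ A)
4 ∉ C and 4 ∈ B, so 4 ∉ C − B
4 ∈ (C △ (B ∪ A)) and 4 ∉ (C − B), so 4 ∈ (C △ (B ∪ A)) ∪ (C − B)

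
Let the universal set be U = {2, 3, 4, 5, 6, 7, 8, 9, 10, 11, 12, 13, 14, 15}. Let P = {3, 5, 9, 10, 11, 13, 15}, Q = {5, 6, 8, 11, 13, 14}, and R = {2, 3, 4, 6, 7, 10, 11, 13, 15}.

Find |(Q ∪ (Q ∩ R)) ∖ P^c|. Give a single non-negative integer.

Q ∩ R = {6, 11, 13}
Q ∪ (Q ∩ R) = {5, 6, 8, 11, 13, 14}
P^c = {2, 4, 6, 7, 8, 12, 14}
(Q ∪ (Q ∩ R)) ∖ P^c = {5, 11, 13}
|(Q ∪ (Q ∩ R)) ∖ P^c| = 3

3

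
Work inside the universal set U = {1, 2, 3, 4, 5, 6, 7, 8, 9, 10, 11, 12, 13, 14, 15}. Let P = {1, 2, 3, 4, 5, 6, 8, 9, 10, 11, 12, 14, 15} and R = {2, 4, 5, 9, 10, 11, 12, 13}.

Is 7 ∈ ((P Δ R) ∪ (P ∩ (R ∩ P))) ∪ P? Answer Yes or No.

7 ∉ P and 7 ∉ R, so 7 ∉ P Δ R
7 ∉ R and 7 ∉ P, so 7 ∉ R ∩ P
7 ∉ P and 7 ∉ (R ∩ P), so 7 ∉ P ∩ (R ∩ P)
7 ∉ (P Δ R) and 7 ∉ (P ∩ (R ∩ P)), so 7 ∉ (P Δ R) ∪ (P ∩ (R ∩ P))
7 ∉ ((P Δ R) ∪ (P ∩ (R ∩ P))) and 7 ∉ P, so 7 ∉ ((P Δ R) ∪ (P ∩ (R ∩ P))) ∪ P

No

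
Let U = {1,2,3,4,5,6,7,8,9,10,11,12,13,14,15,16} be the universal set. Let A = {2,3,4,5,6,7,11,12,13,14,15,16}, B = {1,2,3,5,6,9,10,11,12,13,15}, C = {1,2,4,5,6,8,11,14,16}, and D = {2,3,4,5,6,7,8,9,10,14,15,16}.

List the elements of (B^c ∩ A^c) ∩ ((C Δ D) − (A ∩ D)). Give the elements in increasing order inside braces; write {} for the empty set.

B^c = {4,7,8,14,16}
A^c = {1,8,9,10}
B^c ∩ A^c = {8}
C Δ D = {1,3,7,9,10,11,15}
A ∩ D = {2,3,4,5,6,7,14,15,16}
(C Δ D) − (A ∩ D) = {1,9,10,11}
(B^c ∩ A^c) ∩ ((C Δ D) − (A ∩ D)) = {}

{}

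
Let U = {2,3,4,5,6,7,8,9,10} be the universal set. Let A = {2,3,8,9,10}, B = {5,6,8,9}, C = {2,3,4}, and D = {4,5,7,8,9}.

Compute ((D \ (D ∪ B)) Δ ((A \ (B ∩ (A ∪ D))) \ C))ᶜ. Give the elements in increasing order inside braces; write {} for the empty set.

D ∪ B = {4,5,6,7,8,9}
D \ (D ∪ B) = {}
A ∪ D = {2,3,4,5,7,8,9,10}
B ∩ (A ∪ D) = {5,8,9}
A \ (B ∩ (A ∪ D)) = {2,3,10}
(A \ (B ∩ (A ∪ D))) \ C = {10}
(D \ (D ∪ B)) Δ ((A \ (B ∩ (A ∪ D))) \ C) = {10}
((D \ (D ∪ B)) Δ ((A \ (B ∩ (A ∪ D))) \ C))ᶜ = {2,3,4,5,6,7,8,9}

{2,3,4,5,6,7,8,9}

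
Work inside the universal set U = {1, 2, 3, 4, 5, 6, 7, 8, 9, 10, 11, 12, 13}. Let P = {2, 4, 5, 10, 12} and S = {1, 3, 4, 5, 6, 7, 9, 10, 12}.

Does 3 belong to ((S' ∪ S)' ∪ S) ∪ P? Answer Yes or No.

3 ∈ S, so 3 ∉ S'
3 ∉ S' and 3 ∈ S, so 3 ∈ S' ∪ S
3 ∉ (S' ∪ S)' since 3 ∈ (S' ∪ S)
3 ∉ (S' ∪ S)' and 3 ∈ S, so 3 ∈ (S' ∪ S)' ∪ S
3 ∈ ((S' ∪ S)' ∪ S) and 3 ∉ P, so 3 ∈ ((S' ∪ S)' ∪ S) ∪ P

Yes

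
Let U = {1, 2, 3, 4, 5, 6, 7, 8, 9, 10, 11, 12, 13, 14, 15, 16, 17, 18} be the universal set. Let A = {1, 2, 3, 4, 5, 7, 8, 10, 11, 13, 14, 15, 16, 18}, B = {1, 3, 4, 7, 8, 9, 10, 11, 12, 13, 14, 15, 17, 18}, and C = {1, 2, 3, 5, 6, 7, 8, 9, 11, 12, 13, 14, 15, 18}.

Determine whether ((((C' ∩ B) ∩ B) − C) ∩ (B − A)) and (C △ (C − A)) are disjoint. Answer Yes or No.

Yes

C' = {4, 10, 16, 17}
C' ∩ B = {4, 10, 17}
(C' ∩ B) ∩ B = {4, 10, 17}
((C' ∩ B) ∩ B) − C = {4, 10, 17}
B − A = {9, 12, 17}
(((C' ∩ B) ∩ B) − C) ∩ (B − A) = {17}
C − A = {6, 9, 12}
C △ (C − A) = {1, 2, 3, 5, 7, 8, 11, 13, 14, 15, 18}
{17} and {1, 2, 3, 5, 7, 8, 11, 13, 14, 15, 18} share no elements.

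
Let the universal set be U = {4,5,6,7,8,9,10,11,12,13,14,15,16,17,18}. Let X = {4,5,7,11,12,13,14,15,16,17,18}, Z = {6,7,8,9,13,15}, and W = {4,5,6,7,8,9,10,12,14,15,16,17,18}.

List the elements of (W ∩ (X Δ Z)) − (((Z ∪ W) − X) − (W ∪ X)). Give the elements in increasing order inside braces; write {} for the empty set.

X Δ Z = {4,5,6,8,9,11,12,14,16,17,18}
W ∩ (X Δ Z) = {4,5,6,8,9,12,14,16,17,18}
Z ∪ W = {4,5,6,7,8,9,10,12,13,14,15,16,17,18}
(Z ∪ W) − X = {6,8,9,10}
W ∪ X = {4,5,6,7,8,9,10,11,12,13,14,15,16,17,18}
((Z ∪ W) − X) − (W ∪ X) = {}
(W ∩ (X Δ Z)) − (((Z ∪ W) − X) − (W ∪ X)) = {4,5,6,8,9,12,14,16,17,18}

{4,5,6,8,9,12,14,16,17,18}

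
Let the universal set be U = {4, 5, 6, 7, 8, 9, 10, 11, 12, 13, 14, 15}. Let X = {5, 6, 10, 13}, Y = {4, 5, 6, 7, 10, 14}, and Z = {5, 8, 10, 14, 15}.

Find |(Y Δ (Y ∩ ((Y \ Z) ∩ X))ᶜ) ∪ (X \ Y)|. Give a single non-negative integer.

Y \ Z = {4, 6, 7}
(Y \ Z) ∩ X = {6}
Y ∩ ((Y \ Z) ∩ X) = {6}
(Y ∩ ((Y \ Z) ∩ X))ᶜ = {4, 5, 7, 8, 9, 10, 11, 12, 13, 14, 15}
Y Δ (Y ∩ ((Y \ Z) ∩ X))ᶜ = {6, 8, 9, 11, 12, 13, 15}
X \ Y = {13}
(Y Δ (Y ∩ ((Y \ Z) ∩ X))ᶜ) ∪ (X \ Y) = {6, 8, 9, 11, 12, 13, 15}
|(Y Δ (Y ∩ ((Y \ Z) ∩ X))ᶜ) ∪ (X \ Y)| = 7

7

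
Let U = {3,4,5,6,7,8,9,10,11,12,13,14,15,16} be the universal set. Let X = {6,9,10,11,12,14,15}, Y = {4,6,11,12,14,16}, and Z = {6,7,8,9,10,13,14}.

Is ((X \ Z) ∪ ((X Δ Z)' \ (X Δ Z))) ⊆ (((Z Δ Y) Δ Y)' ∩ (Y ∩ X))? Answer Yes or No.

No

X \ Z = {11,12,15}
X Δ Z = {7,8,11,12,13,15}
(X Δ Z)' = {3,4,5,6,9,10,14,16}
(X Δ Z)' \ (X Δ Z) = {3,4,5,6,9,10,14,16}
(X \ Z) ∪ ((X Δ Z)' \ (X Δ Z)) = {3,4,5,6,9,10,11,12,14,15,16}
Z Δ Y = {4,7,8,9,10,11,12,13,16}
(Z Δ Y) Δ Y = {6,7,8,9,10,13,14}
((Z Δ Y) Δ Y)' = {3,4,5,11,12,15,16}
Y ∩ X = {6,11,12,14}
((Z Δ Y) Δ Y)' ∩ (Y ∩ X) = {11,12}
3 ∈ (X \ Z) ∪ ((X Δ Z)' \ (X Δ Z)) but 3 ∉ ((Z Δ Y) Δ Y)' ∩ (Y ∩ X), so the inclusion fails.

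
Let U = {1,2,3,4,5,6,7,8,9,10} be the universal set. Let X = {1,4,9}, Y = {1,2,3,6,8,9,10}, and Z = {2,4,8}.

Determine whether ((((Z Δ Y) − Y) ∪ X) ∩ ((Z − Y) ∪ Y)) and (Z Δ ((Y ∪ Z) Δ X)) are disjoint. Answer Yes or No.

Z Δ Y = {1,3,4,6,9,10}
(Z Δ Y) − Y = {4}
((Z Δ Y) − Y) ∪ X = {1,4,9}
Z − Y = {4}
(Z − Y) ∪ Y = {1,2,3,4,6,8,9,10}
(((Z Δ Y) − Y) ∪ X) ∩ ((Z − Y) ∪ Y) = {1,4,9}
Y ∪ Z = {1,2,3,4,6,8,9,10}
(Y ∪ Z) Δ X = {2,3,6,8,10}
Z Δ ((Y ∪ Z) Δ X) = {3,4,6,10}
4 lies in both, so they are not disjoint.

No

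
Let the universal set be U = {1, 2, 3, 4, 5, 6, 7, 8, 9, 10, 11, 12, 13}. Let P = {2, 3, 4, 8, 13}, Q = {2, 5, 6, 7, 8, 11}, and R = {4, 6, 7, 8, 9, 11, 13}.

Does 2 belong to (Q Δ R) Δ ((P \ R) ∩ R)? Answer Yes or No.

2 ∈ Q and 2 ∉ R, so 2 ∈ Q Δ R
2 ∈ P and 2 ∉ R, so 2 ∈ P \ R
2 ∈ (P \ R) and 2 ∉ R, so 2 ∉ (P \ R) ∩ R
2 ∈ (Q Δ R) and 2 ∉ ((P \ R) ∩ R), so 2 ∈ (Q Δ R) Δ ((P \ R) ∩ R)

Yes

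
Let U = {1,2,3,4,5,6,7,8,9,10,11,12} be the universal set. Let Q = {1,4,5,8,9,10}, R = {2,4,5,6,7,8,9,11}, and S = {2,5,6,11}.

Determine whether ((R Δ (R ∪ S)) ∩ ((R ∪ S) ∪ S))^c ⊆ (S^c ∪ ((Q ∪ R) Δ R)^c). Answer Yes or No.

R ∪ S = {2,4,5,6,7,8,9,11}
R Δ (R ∪ S) = {}
(R ∪ S) ∪ S = {2,4,5,6,7,8,9,11}
(R Δ (R ∪ S)) ∩ ((R ∪ S) ∪ S) = {}
((R Δ (R ∪ S)) ∩ ((R ∪ S) ∪ S))^c = {1,2,3,4,5,6,7,8,9,10,11,12}
S^c = {1,3,4,7,8,9,10,12}
Q ∪ R = {1,2,4,5,6,7,8,9,10,11}
(Q ∪ R) Δ R = {1,10}
((Q ∪ R) Δ R)^c = {2,3,4,5,6,7,8,9,11,12}
S^c ∪ ((Q ∪ R) Δ R)^c = {1,2,3,4,5,6,7,8,9,10,11,12}
Every element of {1,2,3,4,5,6,7,8,9,10,11,12} is in {1,2,3,4,5,6,7,8,9,10,11,12}, so ((R Δ (R ∪ S)) ∩ ((R ∪ S) ∪ S))^c ⊆ S^c ∪ ((Q ∪ R) Δ R)^c.

Yes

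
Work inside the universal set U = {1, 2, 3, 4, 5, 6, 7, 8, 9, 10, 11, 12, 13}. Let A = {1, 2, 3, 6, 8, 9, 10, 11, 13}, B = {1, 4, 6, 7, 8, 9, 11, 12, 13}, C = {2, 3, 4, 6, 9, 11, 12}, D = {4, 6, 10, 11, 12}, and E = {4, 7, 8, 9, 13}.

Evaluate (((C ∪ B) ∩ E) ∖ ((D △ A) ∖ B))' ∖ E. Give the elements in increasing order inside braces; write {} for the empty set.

C ∪ B = {1, 2, 3, 4, 6, 7, 8, 9, 11, 12, 13}
(C ∪ B) ∩ E = {4, 7, 8, 9, 13}
D △ A = {1, 2, 3, 4, 8, 9, 12, 13}
(D △ A) ∖ B = {2, 3}
((C ∪ B) ∩ E) ∖ ((D △ A) ∖ B) = {4, 7, 8, 9, 13}
(((C ∪ B) ∩ E) ∖ ((D △ A) ∖ B))' = {1, 2, 3, 5, 6, 10, 11, 12}
(((C ∪ B) ∩ E) ∖ ((D △ A) ∖ B))' ∖ E = {1, 2, 3, 5, 6, 10, 11, 12}

{1, 2, 3, 5, 6, 10, 11, 12}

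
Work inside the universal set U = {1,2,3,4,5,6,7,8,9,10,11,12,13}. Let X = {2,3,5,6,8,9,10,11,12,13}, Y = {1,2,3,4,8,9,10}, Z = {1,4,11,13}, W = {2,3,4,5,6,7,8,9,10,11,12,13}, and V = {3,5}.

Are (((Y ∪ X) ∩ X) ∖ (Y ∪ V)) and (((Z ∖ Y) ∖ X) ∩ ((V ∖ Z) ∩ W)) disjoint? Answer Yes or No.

Yes

Y ∪ X = {1,2,3,4,5,6,8,9,10,11,12,13}
(Y ∪ X) ∩ X = {2,3,5,6,8,9,10,11,12,13}
Y ∪ V = {1,2,3,4,5,8,9,10}
((Y ∪ X) ∩ X) ∖ (Y ∪ V) = {6,11,12,13}
Z ∖ Y = {11,13}
(Z ∖ Y) ∖ X = {}
V ∖ Z = {3,5}
(V ∖ Z) ∩ W = {3,5}
((Z ∖ Y) ∖ X) ∩ ((V ∖ Z) ∩ W) = {}
{6,11,12,13} and {} share no elements.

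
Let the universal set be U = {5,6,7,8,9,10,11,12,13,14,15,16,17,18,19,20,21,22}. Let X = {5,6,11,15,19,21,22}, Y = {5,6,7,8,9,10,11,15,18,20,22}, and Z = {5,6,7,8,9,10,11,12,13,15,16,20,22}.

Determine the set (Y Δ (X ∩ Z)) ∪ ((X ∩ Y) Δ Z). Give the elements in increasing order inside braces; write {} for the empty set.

{7,8,9,10,12,13,16,18,20}

X ∩ Z = {5,6,11,15,22}
Y Δ (X ∩ Z) = {7,8,9,10,18,20}
X ∩ Y = {5,6,11,15,22}
(X ∩ Y) Δ Z = {7,8,9,10,12,13,16,20}
(Y Δ (X ∩ Z)) ∪ ((X ∩ Y) Δ Z) = {7,8,9,10,12,13,16,18,20}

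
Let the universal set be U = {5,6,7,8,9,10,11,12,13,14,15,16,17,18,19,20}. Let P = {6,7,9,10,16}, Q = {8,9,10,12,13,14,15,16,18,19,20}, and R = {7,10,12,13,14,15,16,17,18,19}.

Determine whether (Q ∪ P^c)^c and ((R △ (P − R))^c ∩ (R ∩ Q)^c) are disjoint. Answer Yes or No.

Yes

P^c = {5,8,11,12,13,14,15,17,18,19,20}
Q ∪ P^c = {5,8,9,10,11,12,13,14,15,16,17,18,19,20}
(Q ∪ P^c)^c = {6,7}
P − R = {6,9}
R △ (P − R) = {6,7,9,10,12,13,14,15,16,17,18,19}
(R △ (P − R))^c = {5,8,11,20}
R ∩ Q = {10,12,13,14,15,16,18,19}
(R ∩ Q)^c = {5,6,7,8,9,11,17,20}
(R △ (P − R))^c ∩ (R ∩ Q)^c = {5,8,11,20}
{6,7} and {5,8,11,20} share no elements.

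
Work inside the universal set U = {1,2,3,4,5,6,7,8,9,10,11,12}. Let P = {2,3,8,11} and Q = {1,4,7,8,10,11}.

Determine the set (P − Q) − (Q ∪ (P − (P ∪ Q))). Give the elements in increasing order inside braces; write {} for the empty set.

P − Q = {2,3}
P ∪ Q = {1,2,3,4,7,8,10,11}
P − (P ∪ Q) = {}
Q ∪ (P − (P ∪ Q)) = {1,4,7,8,10,11}
(P − Q) − (Q ∪ (P − (P ∪ Q))) = {2,3}

{2,3}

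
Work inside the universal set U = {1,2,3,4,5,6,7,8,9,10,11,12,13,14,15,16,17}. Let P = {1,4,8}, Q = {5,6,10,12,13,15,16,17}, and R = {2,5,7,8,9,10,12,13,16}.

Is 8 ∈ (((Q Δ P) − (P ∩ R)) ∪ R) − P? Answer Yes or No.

No

8 ∉ Q and 8 ∈ P, so 8 ∈ Q Δ P
8 ∈ P and 8 ∈ R, so 8 ∈ P ∩ R
8 ∈ (Q Δ P) and 8 ∈ (P ∩ R), so 8 ∉ (Q Δ P) − (P ∩ R)
8 ∉ ((Q Δ P) − (P ∩ R)) and 8 ∈ R, so 8 ∈ ((Q Δ P) − (P ∩ R)) ∪ R
8 ∈ (((Q Δ P) − (P ∩ R)) ∪ R) and 8 ∈ P, so 8 ∉ (((Q Δ P) − (P ∩ R)) ∪ R) − P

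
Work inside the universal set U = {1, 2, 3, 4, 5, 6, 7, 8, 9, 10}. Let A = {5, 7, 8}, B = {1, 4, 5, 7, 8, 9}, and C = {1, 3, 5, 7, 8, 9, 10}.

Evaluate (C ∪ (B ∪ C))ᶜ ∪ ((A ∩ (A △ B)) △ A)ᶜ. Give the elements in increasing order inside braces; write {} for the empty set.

B ∪ C = {1, 3, 4, 5, 7, 8, 9, 10}
C ∪ (B ∪ C) = {1, 3, 4, 5, 7, 8, 9, 10}
(C ∪ (B ∪ C))ᶜ = {2, 6}
A △ B = {1, 4, 9}
A ∩ (A △ B) = {}
(A ∩ (A △ B)) △ A = {5, 7, 8}
((A ∩ (A △ B)) △ A)ᶜ = {1, 2, 3, 4, 6, 9, 10}
(C ∪ (B ∪ C))ᶜ ∪ ((A ∩ (A △ B)) △ A)ᶜ = {1, 2, 3, 4, 6, 9, 10}

{1, 2, 3, 4, 6, 9, 10}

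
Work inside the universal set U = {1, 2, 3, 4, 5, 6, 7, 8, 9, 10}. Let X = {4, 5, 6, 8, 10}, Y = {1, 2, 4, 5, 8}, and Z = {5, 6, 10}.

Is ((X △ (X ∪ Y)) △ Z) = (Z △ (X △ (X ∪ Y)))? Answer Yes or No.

X ∪ Y = {1, 2, 4, 5, 6, 8, 10}
X △ (X ∪ Y) = {1, 2}
(X △ (X ∪ Y)) △ Z = {1, 2, 5, 6, 10}
Z △ (X △ (X ∪ Y)) = {1, 2, 5, 6, 10}
Both equal {1, 2, 5, 6, 10}, so (X △ (X ∪ Y)) △ Z = Z △ (X △ (X ∪ Y)).

Yes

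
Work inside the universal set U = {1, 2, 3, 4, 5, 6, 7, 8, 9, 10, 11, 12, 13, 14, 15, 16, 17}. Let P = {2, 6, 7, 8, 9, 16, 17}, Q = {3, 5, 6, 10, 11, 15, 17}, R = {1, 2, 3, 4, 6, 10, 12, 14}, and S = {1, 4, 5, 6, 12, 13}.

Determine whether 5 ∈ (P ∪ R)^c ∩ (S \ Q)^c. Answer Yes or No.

Yes

5 ∉ P and 5 ∉ R, so 5 ∉ P ∪ R
5 ∈ (P ∪ R)^c since 5 ∉ (P ∪ R)
5 ∈ S and 5 ∈ Q, so 5 ∉ S \ Q
5 ∈ (S \ Q)^c since 5 ∉ (S \ Q)
5 ∈ (P ∪ R)^c and 5 ∈ (S \ Q)^c, so 5 ∈ (P ∪ R)^c ∩ (S \ Q)^c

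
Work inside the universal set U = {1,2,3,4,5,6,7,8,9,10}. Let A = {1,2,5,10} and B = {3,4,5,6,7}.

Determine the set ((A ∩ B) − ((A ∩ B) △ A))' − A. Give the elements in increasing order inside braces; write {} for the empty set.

{3,4,6,7,8,9}

A ∩ B = {5}
(A ∩ B) △ A = {1,2,10}
(A ∩ B) − ((A ∩ B) △ A) = {5}
((A ∩ B) − ((A ∩ B) △ A))' = {1,2,3,4,6,7,8,9,10}
((A ∩ B) − ((A ∩ B) △ A))' − A = {3,4,6,7,8,9}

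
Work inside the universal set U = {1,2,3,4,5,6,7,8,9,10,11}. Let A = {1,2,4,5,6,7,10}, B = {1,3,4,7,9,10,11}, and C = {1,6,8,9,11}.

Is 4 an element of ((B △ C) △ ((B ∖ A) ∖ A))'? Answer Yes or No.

4 ∈ B and 4 ∉ C, so 4 ∈ B △ C
4 ∈ B and 4 ∈ A, so 4 ∉ B ∖ A
4 ∉ (B ∖ A) and 4 ∈ A, so 4 ∉ (B ∖ A) ∖ A
4 ∈ (B △ C) and 4 ∉ ((B ∖ A) ∖ A), so 4 ∈ (B △ C) △ ((B ∖ A) ∖ A)
4 ∉ ((B △ C) △ ((B ∖ A) ∖ A))' since 4 ∈ ((B △ C) △ ((B ∖ A) ∖ A))

No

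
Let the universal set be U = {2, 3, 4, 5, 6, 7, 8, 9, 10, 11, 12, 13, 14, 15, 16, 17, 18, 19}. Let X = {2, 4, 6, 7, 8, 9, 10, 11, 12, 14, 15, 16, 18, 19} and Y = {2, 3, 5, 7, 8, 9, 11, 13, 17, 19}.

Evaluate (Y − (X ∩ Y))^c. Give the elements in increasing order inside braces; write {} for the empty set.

X ∩ Y = {2, 7, 8, 9, 11, 19}
Y − (X ∩ Y) = {3, 5, 13, 17}
(Y − (X ∩ Y))^c = {2, 4, 6, 7, 8, 9, 10, 11, 12, 14, 15, 16, 18, 19}

{2, 4, 6, 7, 8, 9, 10, 11, 12, 14, 15, 16, 18, 19}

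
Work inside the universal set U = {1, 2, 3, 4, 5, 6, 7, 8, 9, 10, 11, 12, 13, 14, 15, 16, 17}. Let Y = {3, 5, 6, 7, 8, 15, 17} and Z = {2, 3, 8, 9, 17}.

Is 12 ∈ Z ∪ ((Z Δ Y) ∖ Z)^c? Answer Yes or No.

Yes

12 ∉ Z and 12 ∉ Y, so 12 ∉ Z Δ Y
12 ∉ (Z Δ Y) and 12 ∉ Z, so 12 ∉ (Z Δ Y) ∖ Z
12 ∈ ((Z Δ Y) ∖ Z)^c since 12 ∉ ((Z Δ Y) ∖ Z)
12 ∉ Z and 12 ∈ ((Z Δ Y) ∖ Z)^c, so 12 ∈ Z ∪ ((Z Δ Y) ∖ Z)^c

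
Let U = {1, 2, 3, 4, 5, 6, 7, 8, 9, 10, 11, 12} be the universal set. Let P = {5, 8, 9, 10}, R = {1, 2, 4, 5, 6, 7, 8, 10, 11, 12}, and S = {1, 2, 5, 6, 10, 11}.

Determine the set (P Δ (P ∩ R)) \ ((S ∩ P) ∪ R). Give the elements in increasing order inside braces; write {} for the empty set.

P ∩ R = {5, 8, 10}
P Δ (P ∩ R) = {9}
S ∩ P = {5, 10}
(S ∩ P) ∪ R = {1, 2, 4, 5, 6, 7, 8, 10, 11, 12}
(P Δ (P ∩ R)) \ ((S ∩ P) ∪ R) = {9}

{9}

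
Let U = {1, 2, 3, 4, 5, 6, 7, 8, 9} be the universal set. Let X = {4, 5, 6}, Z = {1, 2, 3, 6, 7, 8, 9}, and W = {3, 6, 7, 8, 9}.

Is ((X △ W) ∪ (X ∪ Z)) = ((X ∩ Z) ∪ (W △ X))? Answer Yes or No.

X △ W = {3, 4, 5, 7, 8, 9}
X ∪ Z = {1, 2, 3, 4, 5, 6, 7, 8, 9}
(X △ W) ∪ (X ∪ Z) = {1, 2, 3, 4, 5, 6, 7, 8, 9}
X ∩ Z = {6}
W △ X = {3, 4, 5, 7, 8, 9}
(X ∩ Z) ∪ (W △ X) = {3, 4, 5, 6, 7, 8, 9}
1 ∈ (X △ W) ∪ (X ∪ Z) but 1 ∉ (X ∩ Z) ∪ (W △ X), so they differ.

No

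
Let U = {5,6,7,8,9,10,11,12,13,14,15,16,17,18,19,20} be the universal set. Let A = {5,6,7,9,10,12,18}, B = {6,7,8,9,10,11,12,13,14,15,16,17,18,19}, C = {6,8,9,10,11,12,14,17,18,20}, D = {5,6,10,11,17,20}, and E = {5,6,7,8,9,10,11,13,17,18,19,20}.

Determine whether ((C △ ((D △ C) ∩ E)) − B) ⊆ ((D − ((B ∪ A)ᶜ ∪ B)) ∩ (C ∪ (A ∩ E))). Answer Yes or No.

No

D △ C = {5,8,9,12,14,18}
(D △ C) ∩ E = {5,8,9,18}
C △ ((D △ C) ∩ E) = {5,6,10,11,12,14,17,20}
(C △ ((D △ C) ∩ E)) − B = {5,20}
B ∪ A = {5,6,7,8,9,10,11,12,13,14,15,16,17,18,19}
(B ∪ A)ᶜ = {20}
(B ∪ A)ᶜ ∪ B = {6,7,8,9,10,11,12,13,14,15,16,17,18,19,20}
D − ((B ∪ A)ᶜ ∪ B) = {5}
A ∩ E = {5,6,7,9,10,18}
C ∪ (A ∩ E) = {5,6,7,8,9,10,11,12,14,17,18,20}
(D − ((B ∪ A)ᶜ ∪ B)) ∩ (C ∪ (A ∩ E)) = {5}
20 ∈ (C △ ((D △ C) ∩ E)) − B but 20 ∉ (D − ((B ∪ A)ᶜ ∪ B)) ∩ (C ∪ (A ∩ E)), so the inclusion fails.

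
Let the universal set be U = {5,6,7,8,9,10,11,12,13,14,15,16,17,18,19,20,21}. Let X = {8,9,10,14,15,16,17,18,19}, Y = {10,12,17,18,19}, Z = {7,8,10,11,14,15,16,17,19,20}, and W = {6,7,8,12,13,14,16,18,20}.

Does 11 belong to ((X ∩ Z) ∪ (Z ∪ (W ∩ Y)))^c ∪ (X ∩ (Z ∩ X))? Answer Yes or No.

No

11 ∉ X and 11 ∈ Z, so 11 ∉ X ∩ Z
11 ∉ W and 11 ∉ Y, so 11 ∉ W ∩ Y
11 ∈ Z and 11 ∉ (W ∩ Y), so 11 ∈ Z ∪ (W ∩ Y)
11 ∉ (X ∩ Z) and 11 ∈ (Z ∪ (W ∩ Y)), so 11 ∈ (X ∩ Z) ∪ (Z ∪ (W ∩ Y))
11 ∉ ((X ∩ Z) ∪ (Z ∪ (W ∩ Y)))^c since 11 ∈ ((X ∩ Z) ∪ (Z ∪ (W ∩ Y)))
11 ∈ Z and 11 ∉ X, so 11 ∉ Z ∩ X
11 ∉ X and 11 ∉ (Z ∩ X), so 11 ∉ X ∩ (Z ∩ X)
11 ∉ ((X ∩ Z) ∪ (Z ∪ (W ∩ Y)))^c and 11 ∉ (X ∩ (Z ∩ X)), so 11 ∉ ((X ∩ Z) ∪ (Z ∪ (W ∩ Y)))^c ∪ (X ∩ (Z ∩ X))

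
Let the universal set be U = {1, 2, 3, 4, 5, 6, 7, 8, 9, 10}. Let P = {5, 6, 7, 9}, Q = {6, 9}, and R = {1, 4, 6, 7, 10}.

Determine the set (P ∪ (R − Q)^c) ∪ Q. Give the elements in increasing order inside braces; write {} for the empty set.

R − Q = {1, 4, 7, 10}
(R − Q)^c = {2, 3, 5, 6, 8, 9}
P ∪ (R − Q)^c = {2, 3, 5, 6, 7, 8, 9}
(P ∪ (R − Q)^c) ∪ Q = {2, 3, 5, 6, 7, 8, 9}

{2, 3, 5, 6, 7, 8, 9}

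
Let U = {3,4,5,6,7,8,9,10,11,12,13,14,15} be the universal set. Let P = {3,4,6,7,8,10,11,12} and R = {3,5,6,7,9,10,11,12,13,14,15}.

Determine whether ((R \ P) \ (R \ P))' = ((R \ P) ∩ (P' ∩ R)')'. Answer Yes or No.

Yes

R \ P = {5,9,13,14,15}
(R \ P) \ (R \ P) = {}
((R \ P) \ (R \ P))' = {3,4,5,6,7,8,9,10,11,12,13,14,15}
P' = {5,9,13,14,15}
P' ∩ R = {5,9,13,14,15}
(P' ∩ R)' = {3,4,6,7,8,10,11,12}
(R \ P) ∩ (P' ∩ R)' = {}
((R \ P) ∩ (P' ∩ R)')' = {3,4,5,6,7,8,9,10,11,12,13,14,15}
Both equal {3,4,5,6,7,8,9,10,11,12,13,14,15}, so ((R \ P) \ (R \ P))' = ((R \ P) ∩ (P' ∩ R)')'.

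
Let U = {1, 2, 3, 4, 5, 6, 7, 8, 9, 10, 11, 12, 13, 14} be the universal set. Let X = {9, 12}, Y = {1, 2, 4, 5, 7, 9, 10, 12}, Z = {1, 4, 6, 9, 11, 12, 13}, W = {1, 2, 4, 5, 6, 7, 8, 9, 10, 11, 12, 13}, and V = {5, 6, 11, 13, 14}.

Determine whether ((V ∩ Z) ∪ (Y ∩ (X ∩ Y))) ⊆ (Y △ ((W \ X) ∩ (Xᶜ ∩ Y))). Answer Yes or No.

No

V ∩ Z = {6, 11, 13}
X ∩ Y = {9, 12}
Y ∩ (X ∩ Y) = {9, 12}
(V ∩ Z) ∪ (Y ∩ (X ∩ Y)) = {6, 9, 11, 12, 13}
W \ X = {1, 2, 4, 5, 6, 7, 8, 10, 11, 13}
Xᶜ = {1, 2, 3, 4, 5, 6, 7, 8, 10, 11, 13, 14}
Xᶜ ∩ Y = {1, 2, 4, 5, 7, 10}
(W \ X) ∩ (Xᶜ ∩ Y) = {1, 2, 4, 5, 7, 10}
Y △ ((W \ X) ∩ (Xᶜ ∩ Y)) = {9, 12}
6 ∈ (V ∩ Z) ∪ (Y ∩ (X ∩ Y)) but 6 ∉ Y △ ((W \ X) ∩ (Xᶜ ∩ Y)), so the inclusion fails.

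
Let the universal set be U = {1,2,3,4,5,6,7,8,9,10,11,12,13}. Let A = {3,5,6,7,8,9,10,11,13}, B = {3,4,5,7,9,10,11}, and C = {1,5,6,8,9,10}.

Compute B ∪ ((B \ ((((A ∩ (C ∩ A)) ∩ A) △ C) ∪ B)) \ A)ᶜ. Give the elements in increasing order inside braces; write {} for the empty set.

C ∩ A = {5,6,8,9,10}
A ∩ (C ∩ A) = {5,6,8,9,10}
(A ∩ (C ∩ A)) ∩ A = {5,6,8,9,10}
((A ∩ (C ∩ A)) ∩ A) △ C = {1}
(((A ∩ (C ∩ A)) ∩ A) △ C) ∪ B = {1,3,4,5,7,9,10,11}
B \ ((((A ∩ (C ∩ A)) ∩ A) △ C) ∪ B) = {}
(B \ ((((A ∩ (C ∩ A)) ∩ A) △ C) ∪ B)) \ A = {}
((B \ ((((A ∩ (C ∩ A)) ∩ A) △ C) ∪ B)) \ A)ᶜ = {1,2,3,4,5,6,7,8,9,10,11,12,13}
B ∪ ((B \ ((((A ∩ (C ∩ A)) ∩ A) △ C) ∪ B)) \ A)ᶜ = {1,2,3,4,5,6,7,8,9,10,11,12,13}

{1,2,3,4,5,6,7,8,9,10,11,12,13}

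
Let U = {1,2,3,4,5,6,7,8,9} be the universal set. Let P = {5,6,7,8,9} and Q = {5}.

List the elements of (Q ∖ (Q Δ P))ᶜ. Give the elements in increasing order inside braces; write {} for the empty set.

Q Δ P = {6,7,8,9}
Q ∖ (Q Δ P) = {5}
(Q ∖ (Q Δ P))ᶜ = {1,2,3,4,6,7,8,9}

{1,2,3,4,6,7,8,9}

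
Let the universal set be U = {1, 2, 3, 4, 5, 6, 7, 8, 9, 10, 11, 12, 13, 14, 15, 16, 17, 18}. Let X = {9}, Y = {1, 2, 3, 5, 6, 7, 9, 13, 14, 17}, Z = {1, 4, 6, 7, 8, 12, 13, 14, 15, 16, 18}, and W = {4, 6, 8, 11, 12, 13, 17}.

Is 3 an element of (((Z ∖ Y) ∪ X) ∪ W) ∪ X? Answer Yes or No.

3 ∉ Z and 3 ∈ Y, so 3 ∉ Z ∖ Y
3 ∉ (Z ∖ Y) and 3 ∉ X, so 3 ∉ (Z ∖ Y) ∪ X
3 ∉ ((Z ∖ Y) ∪ X) and 3 ∉ W, so 3 ∉ ((Z ∖ Y) ∪ X) ∪ W
3 ∉ (((Z ∖ Y) ∪ X) ∪ W) and 3 ∉ X, so 3 ∉ (((Z ∖ Y) ∪ X) ∪ W) ∪ X

No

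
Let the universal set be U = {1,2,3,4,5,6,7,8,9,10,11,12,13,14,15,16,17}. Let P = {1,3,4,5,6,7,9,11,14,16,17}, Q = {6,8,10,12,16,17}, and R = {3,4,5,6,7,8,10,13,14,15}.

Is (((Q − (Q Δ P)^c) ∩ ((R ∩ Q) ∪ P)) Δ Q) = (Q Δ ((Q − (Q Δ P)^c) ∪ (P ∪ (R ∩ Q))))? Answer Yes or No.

No

Q Δ P = {1,3,4,5,7,8,9,10,11,12,14}
(Q Δ P)^c = {2,6,13,15,16,17}
Q − (Q Δ P)^c = {8,10,12}
R ∩ Q = {6,8,10}
(R ∩ Q) ∪ P = {1,3,4,5,6,7,8,9,10,11,14,16,17}
(Q − (Q Δ P)^c) ∩ ((R ∩ Q) ∪ P) = {8,10}
((Q − (Q Δ P)^c) ∩ ((R ∩ Q) ∪ P)) Δ Q = {6,12,16,17}
P ∪ (R ∩ Q) = {1,3,4,5,6,7,8,9,10,11,14,16,17}
(Q − (Q Δ P)^c) ∪ (P ∪ (R ∩ Q)) = {1,3,4,5,6,7,8,9,10,11,12,14,16,17}
Q Δ ((Q − (Q Δ P)^c) ∪ (P ∪ (R ∩ Q))) = {1,3,4,5,7,9,11,14}
1 ∈ Q Δ ((Q − (Q Δ P)^c) ∪ (P ∪ (R ∩ Q))) but 1 ∉ ((Q − (Q Δ P)^c) ∩ ((R ∩ Q) ∪ P)) Δ Q, so they differ.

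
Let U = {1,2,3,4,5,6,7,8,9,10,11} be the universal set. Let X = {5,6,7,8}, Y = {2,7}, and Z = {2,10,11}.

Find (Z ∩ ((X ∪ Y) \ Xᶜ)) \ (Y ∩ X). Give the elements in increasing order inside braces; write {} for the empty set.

X ∪ Y = {2,5,6,7,8}
Xᶜ = {1,2,3,4,9,10,11}
(X ∪ Y) \ Xᶜ = {5,6,7,8}
Z ∩ ((X ∪ Y) \ Xᶜ) = {}
Y ∩ X = {7}
(Z ∩ ((X ∪ Y) \ Xᶜ)) \ (Y ∩ X) = {}

{}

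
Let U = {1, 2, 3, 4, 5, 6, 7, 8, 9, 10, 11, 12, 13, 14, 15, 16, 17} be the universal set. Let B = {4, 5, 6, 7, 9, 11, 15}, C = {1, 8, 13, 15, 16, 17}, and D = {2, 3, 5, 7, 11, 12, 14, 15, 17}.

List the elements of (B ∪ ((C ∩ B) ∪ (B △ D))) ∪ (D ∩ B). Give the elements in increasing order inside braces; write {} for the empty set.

C ∩ B = {15}
B △ D = {2, 3, 4, 6, 9, 12, 14, 17}
(C ∩ B) ∪ (B △ D) = {2, 3, 4, 6, 9, 12, 14, 15, 17}
B ∪ ((C ∩ B) ∪ (B △ D)) = {2, 3, 4, 5, 6, 7, 9, 11, 12, 14, 15, 17}
D ∩ B = {5, 7, 11, 15}
(B ∪ ((C ∩ B) ∪ (B △ D))) ∪ (D ∩ B) = {2, 3, 4, 5, 6, 7, 9, 11, 12, 14, 15, 17}

{2, 3, 4, 5, 6, 7, 9, 11, 12, 14, 15, 17}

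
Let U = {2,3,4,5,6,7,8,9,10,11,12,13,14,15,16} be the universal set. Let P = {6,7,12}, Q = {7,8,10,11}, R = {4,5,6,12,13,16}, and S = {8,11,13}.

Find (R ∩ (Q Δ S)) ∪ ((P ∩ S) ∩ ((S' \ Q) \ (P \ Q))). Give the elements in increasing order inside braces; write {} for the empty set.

Q Δ S = {7,10,13}
R ∩ (Q Δ S) = {13}
P ∩ S = {}
S' = {2,3,4,5,6,7,9,10,12,14,15,16}
S' \ Q = {2,3,4,5,6,9,12,14,15,16}
P \ Q = {6,12}
(S' \ Q) \ (P \ Q) = {2,3,4,5,9,14,15,16}
(P ∩ S) ∩ ((S' \ Q) \ (P \ Q)) = {}
(R ∩ (Q Δ S)) ∪ ((P ∩ S) ∩ ((S' \ Q) \ (P \ Q))) = {13}

{13}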